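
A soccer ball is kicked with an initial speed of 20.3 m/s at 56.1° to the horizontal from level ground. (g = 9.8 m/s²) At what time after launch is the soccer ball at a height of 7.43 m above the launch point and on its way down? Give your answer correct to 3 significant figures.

v_y0 = 20.3 sin 56.1° = 16.85 m/s.
Set y = v_y0 t − ½ g t² = 7.43: 4.900 t² − 16.85 t + 7.43 = 0.
t = [16.85 ± √(283.9 − 145.6)] / 9.8 = (16.85 ± 11.76) / 9.8, giving t = 0.519 s or t = 2.92 s.
On the way down corresponds to the larger root: t = 2.92 s.

2.92 s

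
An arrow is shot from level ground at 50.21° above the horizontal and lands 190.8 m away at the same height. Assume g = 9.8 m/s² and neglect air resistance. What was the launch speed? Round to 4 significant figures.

43.60 m/s

On level ground, R = v₀² sin(2θ) / g, so v₀ = √(R g / sin 2θ).
sin(2 × 50.21°) = 0.9835.
v₀ = √(190.8 × 9.8 / 0.9835) = √1901.2 = 43.60 m/s.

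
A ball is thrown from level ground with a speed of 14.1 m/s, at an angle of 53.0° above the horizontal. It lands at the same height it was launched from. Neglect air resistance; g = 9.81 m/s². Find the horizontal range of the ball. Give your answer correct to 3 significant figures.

19.5 m

For level ground, R = v₀² sin(2θ) / g.
sin(2 × 53.0°) = sin 106.0° = 0.9613.
R = (14.1)² × 0.9613 / 9.81 = 19.5 m.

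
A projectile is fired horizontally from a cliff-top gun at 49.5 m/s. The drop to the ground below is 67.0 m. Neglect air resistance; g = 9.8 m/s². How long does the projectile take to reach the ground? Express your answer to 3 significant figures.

The horizontal speed doesn't affect the fall. With v_y0 = 0, h = ½ g t².
t = √(2 × 67.0 / 9.8) = √13.67 = 3.70 s.

3.70 s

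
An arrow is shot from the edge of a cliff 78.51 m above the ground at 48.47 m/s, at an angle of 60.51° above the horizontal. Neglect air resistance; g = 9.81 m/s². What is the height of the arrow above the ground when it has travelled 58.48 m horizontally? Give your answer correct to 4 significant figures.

152.5 m

v_x = 48.47 cos 60.51° = 23.860 m/s, v_y0 = 48.47 sin 60.51° = 42.190 m/s.
Time to reach x = 58.48 m: t = x / v_x = 58.48 / 23.860 = 2.4510 s.
y = 78.51 + v_y0 t − ½ g t² = 78.51 + 42.190×2.4510 − 4.905×2.4510² = 152.5 m.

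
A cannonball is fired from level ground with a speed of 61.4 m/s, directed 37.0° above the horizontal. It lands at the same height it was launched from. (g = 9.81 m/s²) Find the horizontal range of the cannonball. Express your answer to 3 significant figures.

369 m

Components: v_x = 61.4 cos 37.0° = 49.04 m/s, v_y = 61.4 sin 37.0° = 36.95 m/s.
Time of flight (same landing height): t = 2 v_y / g = 2 × 36.95 / 9.81 = 7.533 s.
Range: R = v_x · t = 49.04 × 7.533 = 369 m.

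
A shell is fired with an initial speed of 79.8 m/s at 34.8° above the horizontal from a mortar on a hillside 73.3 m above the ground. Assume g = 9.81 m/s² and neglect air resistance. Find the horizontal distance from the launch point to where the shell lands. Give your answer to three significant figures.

700 m

Components: v_x = 79.8 cos 34.8° = 65.53 m/s, v_y = 79.8 sin 34.8° = 45.54 m/s.
Vertical: 0 = 73.3 + 45.54 t − ½(9.81) t² ⇒ 4.905 t² − 45.54 t − 73.3 = 0.
t = [45.54 + √(2074 + 1438)] / 9.810 = 10.68 s.
Horizontal: R = v_x · t = 65.53 × 10.68 = 700 m.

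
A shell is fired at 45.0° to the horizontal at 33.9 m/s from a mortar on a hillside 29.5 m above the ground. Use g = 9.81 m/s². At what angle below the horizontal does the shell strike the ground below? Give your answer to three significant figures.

v_x = 33.9 cos 45.0° = 23.97 m/s.
At impact |v_y| = √(v_y0² + 2 g h) = √(23.97² + 2×9.81×29.5) = 33.96 m/s.
Angle below horizontal = arctan(|v_y| / v_x) = arctan(33.96 / 23.97) = 54.8°.

54.8°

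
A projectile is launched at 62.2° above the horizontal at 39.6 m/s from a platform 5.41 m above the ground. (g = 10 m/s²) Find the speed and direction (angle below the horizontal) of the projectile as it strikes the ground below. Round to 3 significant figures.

v_x = 39.6 cos 62.2° = 18.47 m/s (constant).
|v_y| at impact = √((35.03)² + 2×10×5.41) = 36.54 m/s.
Speed = √(18.47² + 36.54²) = 40.9 m/s; angle = arctan(36.54/18.47) = 63.2° below horizontal.

40.9 m/s at 63.2° below the horizontal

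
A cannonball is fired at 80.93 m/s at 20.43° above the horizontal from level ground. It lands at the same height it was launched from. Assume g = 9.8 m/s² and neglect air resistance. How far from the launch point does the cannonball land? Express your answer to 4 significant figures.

For level ground, R = v₀² sin(2θ) / g.
sin(2 × 20.43°) = sin 40.860° = 0.6542.
R = (80.93)² × 0.6542 / 9.8 = 437.2 m.

437.2 m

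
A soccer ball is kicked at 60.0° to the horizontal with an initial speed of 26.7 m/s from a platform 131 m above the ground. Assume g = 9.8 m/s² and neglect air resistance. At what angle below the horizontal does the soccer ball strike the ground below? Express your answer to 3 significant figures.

v_x = 26.7 cos 60.0° = 13.35 m/s.
At impact |v_y| = √(v_y0² + 2 g h) = √(23.12² + 2×9.8×131) = 55.70 m/s.
Angle below horizontal = arctan(|v_y| / v_x) = arctan(55.70 / 13.35) = 76.5°.

76.5°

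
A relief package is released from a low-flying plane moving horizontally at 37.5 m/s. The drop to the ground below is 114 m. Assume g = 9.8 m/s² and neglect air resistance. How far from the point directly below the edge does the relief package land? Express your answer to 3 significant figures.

181 m

Initial vertical velocity is zero, so the fall time comes from h = ½ g t²: t = √(2 × 114 / 9.8) = 4.823 s.
Horizontal motion is uniform at 37.5 m/s, so x = 37.5 × 4.823 = 181 m.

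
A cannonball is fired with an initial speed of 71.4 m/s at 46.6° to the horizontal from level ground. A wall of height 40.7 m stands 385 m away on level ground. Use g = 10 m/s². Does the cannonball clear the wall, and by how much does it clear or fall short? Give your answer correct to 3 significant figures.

Yes — it clears the wall by 58.5 m.

v_x = 71.4 cos 46.6° = 49.06 m/s; v_y0 = 71.4 sin 46.6° = 51.88 m/s.
Time to reach the wall: t = 385 / 49.06 = 7.848 s.
Height at that point: y = 51.88×7.848 − 5.000×7.848² = 99.20 m.
That is 99.20 − 40.7 = 58.5 m above the top of the wall, so the cannonball clears it.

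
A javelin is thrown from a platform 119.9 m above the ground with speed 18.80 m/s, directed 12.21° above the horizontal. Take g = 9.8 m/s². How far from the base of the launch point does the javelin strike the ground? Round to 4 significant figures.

98.65 m

Components: v_x = 18.80 cos 12.21° = 18.375 m/s, v_y = 18.80 sin 12.21° = 3.9761 m/s.
Vertical: 0 = 119.9 + 3.9761 t − ½(9.8) t² ⇒ 4.900 t² − 3.9761 t − 119.9 = 0.
t = [3.9761 + √(15.809 + 2350.0)] / 9.800 = 5.3689 s.
Horizontal: R = v_x · t = 18.375 × 5.3689 = 98.65 m.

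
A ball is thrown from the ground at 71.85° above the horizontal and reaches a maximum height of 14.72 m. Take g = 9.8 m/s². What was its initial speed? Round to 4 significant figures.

17.88 m/s

At maximum height v_y = 0, so (v₀ sin θ)² = 2 g H.
v₀ sin 71.85° = √(2 × 9.8 × 14.72) = 16.986 m/s.
v₀ = 16.986 / sin 71.85° = 16.986 / 0.9502 = 17.88 m/s.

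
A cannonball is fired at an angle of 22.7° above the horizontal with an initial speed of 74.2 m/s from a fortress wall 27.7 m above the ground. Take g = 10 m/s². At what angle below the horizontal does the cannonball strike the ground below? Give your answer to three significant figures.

v_x = 74.2 cos 22.7° = 68.45 m/s.
At impact |v_y| = √(v_y0² + 2 g h) = √(28.63² + 2×10×27.7) = 37.06 m/s.
Angle below horizontal = arctan(|v_y| / v_x) = arctan(37.06 / 68.45) = 28.4°.

28.4°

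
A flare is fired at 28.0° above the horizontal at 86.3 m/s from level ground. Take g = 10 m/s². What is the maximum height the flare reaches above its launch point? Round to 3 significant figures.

Vertical component of launch velocity: v_y = 86.3 sin 28.0° = 40.52 m/s.
At the highest point the vertical velocity is zero, so v_y² = 2 g h_max.
h_max = (40.52)² / (2 × 10) = 1642 / 20.00 = 82.1 m.

82.1 m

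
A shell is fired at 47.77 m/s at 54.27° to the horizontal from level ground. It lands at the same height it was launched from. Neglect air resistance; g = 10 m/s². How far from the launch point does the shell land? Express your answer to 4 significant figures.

Components: v_x = 47.77 cos 54.27° = 27.896 m/s, v_y = 47.77 sin 54.27° = 38.779 m/s.
Time of flight (same landing height): t = 2 v_y / g = 2 × 38.779 / 10 = 7.7558 s.
Range: R = v_x · t = 27.896 × 7.7558 = 216.4 m.

216.4 m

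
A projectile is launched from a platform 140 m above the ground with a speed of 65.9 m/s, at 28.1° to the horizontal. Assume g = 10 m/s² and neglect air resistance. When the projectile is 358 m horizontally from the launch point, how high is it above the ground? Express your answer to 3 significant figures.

142 m

v_x = 65.9 cos 28.1° = 58.13 m/s, v_y0 = 65.9 sin 28.1° = 31.04 m/s.
Time to reach x = 358 m: t = x / v_x = 358 / 58.13 = 6.159 s.
y = 140 + v_y0 t − ½ g t² = 140 + 31.04×6.159 − 5.000×6.159² = 142 m.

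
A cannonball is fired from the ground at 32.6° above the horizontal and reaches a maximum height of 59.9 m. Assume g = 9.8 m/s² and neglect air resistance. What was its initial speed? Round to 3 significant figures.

63.6 m/s

At maximum height v_y = 0, so (v₀ sin θ)² = 2 g H.
v₀ sin 32.6° = √(2 × 9.8 × 59.9) = 34.26 m/s.
v₀ = 34.26 / sin 32.6° = 34.26 / 0.5388 = 63.6 m/s.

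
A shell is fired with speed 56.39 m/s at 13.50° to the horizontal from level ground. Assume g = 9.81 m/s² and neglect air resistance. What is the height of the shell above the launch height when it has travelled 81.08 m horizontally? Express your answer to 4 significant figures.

8.741 m

v_x = 56.39 cos 13.50° = 54.832 m/s, v_y0 = 56.39 sin 13.50° = 13.164 m/s.
Time to reach x = 81.08 m: t = x / v_x = 81.08 / 54.832 = 1.4787 s.
y = v_y0 t − ½ g t² = 13.164×1.4787 − 4.905×1.4787² = 8.741 m.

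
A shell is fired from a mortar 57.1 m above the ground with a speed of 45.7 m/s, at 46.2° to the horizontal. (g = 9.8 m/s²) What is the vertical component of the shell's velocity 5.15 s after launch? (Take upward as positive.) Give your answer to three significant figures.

Initial vertical component: v_y0 = 45.7 sin 46.2° = 32.98 m/s.
v_y(t) = v_y0 − g t = 32.98 − 9.8 × 5.15 = -17.5 m/s.

-17.5 m/s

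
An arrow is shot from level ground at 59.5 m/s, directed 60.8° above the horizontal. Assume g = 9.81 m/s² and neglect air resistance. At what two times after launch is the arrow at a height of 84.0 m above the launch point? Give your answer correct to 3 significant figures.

v_y0 = 59.5 sin 60.8° = 51.94 m/s.
Set y = v_y0 t − ½ g t² = 84.0: 4.905 t² − 51.94 t + 84.0 = 0.
t = [51.94 ± √(2698 − 1648)] / 9.81 = (51.94 ± 32.40) / 9.81, giving t = 1.99 s or t = 8.60 s.
So the arrow is at 84.0 m at t = 1.99 s (rising) and t = 8.60 s (falling).

1.99 s and 8.60 s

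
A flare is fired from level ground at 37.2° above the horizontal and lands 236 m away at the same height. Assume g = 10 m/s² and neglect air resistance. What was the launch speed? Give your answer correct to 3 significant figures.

On level ground, R = v₀² sin(2θ) / g, so v₀ = √(R g / sin 2θ).
sin(2 × 37.2°) = 0.9632.
v₀ = √(236 × 10 / 0.9632) = √2450 = 49.5 m/s.

49.5 m/s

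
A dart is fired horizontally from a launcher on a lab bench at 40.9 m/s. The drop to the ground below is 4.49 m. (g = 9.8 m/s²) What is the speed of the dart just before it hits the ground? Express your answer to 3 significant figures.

42.0 m/s

Fall time: t = √(2 × 4.49 / 9.8) = 0.9572 s.
At impact: v_x = 40.9 m/s (unchanged), v_y = g t = 9.8 × 0.9572 = 9.381 m/s.
Speed = √(v_x² + v_y²) = √(1673 + 88.00) = 42.0 m/s.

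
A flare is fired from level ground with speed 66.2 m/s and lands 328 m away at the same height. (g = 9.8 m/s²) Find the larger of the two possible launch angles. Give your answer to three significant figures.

66.4°

Level-ground range: R = v₀² sin(2θ)/g ⇒ sin 2θ = R g / v₀² = 328×9.8/66.2² = 0.7335.
2θ = arcsin(0.7335) = 47.18° or 180° − 47.18° = 132.82°.
So θ = 23.6° or θ = 66.4°.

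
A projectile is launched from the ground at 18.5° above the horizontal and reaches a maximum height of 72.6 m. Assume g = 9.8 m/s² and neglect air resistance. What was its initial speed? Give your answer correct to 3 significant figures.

At maximum height v_y = 0, so (v₀ sin θ)² = 2 g H.
v₀ sin 18.5° = √(2 × 9.8 × 72.6) = 37.72 m/s.
v₀ = 37.72 / sin 18.5° = 37.72 / 0.3173 = 119 m/s.

119 m/s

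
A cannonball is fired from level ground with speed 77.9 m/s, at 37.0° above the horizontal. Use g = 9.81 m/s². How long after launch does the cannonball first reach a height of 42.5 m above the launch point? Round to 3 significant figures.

v_y0 = 77.9 sin 37.0° = 46.88 m/s.
Set y = v_y0 t − ½ g t² = 42.5: 4.905 t² − 46.88 t + 42.5 = 0.
t = [46.88 ± √(2198 − 833.9)] / 9.81 = (46.88 ± 36.93) / 9.81, giving t = 1.01 s or t = 8.54 s.
The cannonball is on the way up at the first time, so t = 1.01 s.

1.01 s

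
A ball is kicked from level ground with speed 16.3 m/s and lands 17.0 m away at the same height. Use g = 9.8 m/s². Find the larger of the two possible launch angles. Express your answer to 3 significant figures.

Level-ground range: R = v₀² sin(2θ)/g ⇒ sin 2θ = R g / v₀² = 17.0×9.8/16.3² = 0.6270.
2θ = arcsin(0.6270) = 38.83° or 180° − 38.83° = 141.17°.
So θ = 19.4° or θ = 70.6°.

70.6°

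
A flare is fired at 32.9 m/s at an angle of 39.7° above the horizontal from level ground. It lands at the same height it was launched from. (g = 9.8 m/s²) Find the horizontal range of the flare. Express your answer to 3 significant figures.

109 m

For level ground, R = v₀² sin(2θ) / g.
sin(2 × 39.7°) = sin 79.40° = 0.9829.
R = (32.9)² × 0.9829 / 9.8 = 109 m.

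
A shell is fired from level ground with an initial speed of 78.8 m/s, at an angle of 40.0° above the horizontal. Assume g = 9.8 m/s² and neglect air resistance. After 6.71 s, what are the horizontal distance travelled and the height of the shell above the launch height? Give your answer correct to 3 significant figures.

x = 405 m, y = 119 m

v_x = 78.8 cos 40.0° = 60.36 m/s; v_y0 = 78.8 sin 40.0° = 50.65 m/s.
x = v_x t = 60.36 × 6.71 = 405 m.
y = v_y0 t − ½ g t² = 50.65×6.71 − 4.900×6.71² = 119 m.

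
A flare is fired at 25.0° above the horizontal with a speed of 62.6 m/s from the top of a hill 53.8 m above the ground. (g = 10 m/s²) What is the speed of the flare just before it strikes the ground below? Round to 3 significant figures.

70.7 m/s

v_x = 62.6 cos 25.0° = 56.73 m/s is unchanged throughout.
For the vertical component, v_y² = v_y0² + 2 g h = (26.46)² + 2×10×53.8 = 1776, so |v_y| = 42.14 m/s.
Impact speed = √(v_x² + v_y²) = √(3218 + 1776) = 70.7 m/s.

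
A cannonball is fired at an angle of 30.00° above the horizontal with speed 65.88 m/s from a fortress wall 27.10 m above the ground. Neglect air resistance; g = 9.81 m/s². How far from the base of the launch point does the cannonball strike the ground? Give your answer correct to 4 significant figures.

425.4 m

Components: v_x = 65.88 cos 30.00° = 57.054 m/s, v_y = 65.88 sin 30.00° = 32.940 m/s.
Vertical: 0 = 27.10 + 32.940 t − ½(9.81) t² ⇒ 4.905 t² − 32.940 t − 27.10 = 0.
t = [32.940 + √(1085.0 + 531.70)] / 9.810 = 7.4565 s.
Horizontal: R = v_x · t = 57.054 × 7.4565 = 425.4 m.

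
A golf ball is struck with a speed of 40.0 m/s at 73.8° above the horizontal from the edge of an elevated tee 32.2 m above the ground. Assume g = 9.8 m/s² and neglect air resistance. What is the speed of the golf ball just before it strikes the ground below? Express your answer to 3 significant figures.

v_x = 40.0 cos 73.8° = 11.16 m/s is unchanged throughout.
For the vertical component, v_y² = v_y0² + 2 g h = (38.41)² + 2×9.8×32.2 = 2106, so |v_y| = 45.89 m/s.
Impact speed = √(v_x² + v_y²) = √(124.5 + 2106) = 47.2 m/s.

47.2 m/s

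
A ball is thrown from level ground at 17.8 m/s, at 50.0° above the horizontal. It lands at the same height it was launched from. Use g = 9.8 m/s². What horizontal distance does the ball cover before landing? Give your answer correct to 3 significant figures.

31.8 m

For level ground, R = v₀² sin(2θ) / g.
sin(2 × 50.0°) = sin 100.0° = 0.9848.
R = (17.8)² × 0.9848 / 9.8 = 31.8 m.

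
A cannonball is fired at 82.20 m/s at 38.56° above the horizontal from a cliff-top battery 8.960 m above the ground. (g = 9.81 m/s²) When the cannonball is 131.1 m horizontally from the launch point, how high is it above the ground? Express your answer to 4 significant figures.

v_x = 82.20 cos 38.56° = 64.277 m/s, v_y0 = 82.20 sin 38.56° = 51.238 m/s.
Time to reach x = 131.1 m: t = x / v_x = 131.1 / 64.277 = 2.0396 s.
y = 8.960 + v_y0 t − ½ g t² = 8.960 + 51.238×2.0396 − 4.905×2.0396² = 93.06 m.

93.06 m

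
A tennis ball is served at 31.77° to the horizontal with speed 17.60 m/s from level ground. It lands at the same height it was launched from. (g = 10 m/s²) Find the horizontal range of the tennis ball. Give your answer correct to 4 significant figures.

27.73 m

For level ground, R = v₀² sin(2θ) / g.
sin(2 × 31.77°) = sin 63.540° = 0.8952.
R = (17.60)² × 0.8952 / 10 = 27.73 m.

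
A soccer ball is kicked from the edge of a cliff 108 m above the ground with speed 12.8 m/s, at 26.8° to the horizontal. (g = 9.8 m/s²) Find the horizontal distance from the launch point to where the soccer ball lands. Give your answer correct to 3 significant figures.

60.8 m

Components: v_x = 12.8 cos 26.8° = 11.43 m/s, v_y = 12.8 sin 26.8° = 5.771 m/s.
Vertical: 0 = 108 + 5.771 t − ½(9.8) t² ⇒ 4.900 t² − 5.771 t − 108 = 0.
t = [5.771 + √(33.30 + 2117)] / 9.800 = 5.321 s.
Horizontal: R = v_x · t = 11.43 × 5.321 = 60.8 m.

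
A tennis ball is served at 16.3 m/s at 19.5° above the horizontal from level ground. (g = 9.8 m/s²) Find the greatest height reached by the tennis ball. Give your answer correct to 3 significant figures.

1.51 m

Vertical component of launch velocity: v_y = 16.3 sin 19.5° = 5.441 m/s.
At the highest point the vertical velocity is zero, so v_y² = 2 g h_max.
h_max = (5.441)² / (2 × 9.8) = 29.60 / 19.60 = 1.51 m.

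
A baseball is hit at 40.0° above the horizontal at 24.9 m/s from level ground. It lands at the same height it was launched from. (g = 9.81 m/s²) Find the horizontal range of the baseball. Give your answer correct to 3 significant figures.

For level ground, R = v₀² sin(2θ) / g.
sin(2 × 40.0°) = sin 80.00° = 0.9848.
R = (24.9)² × 0.9848 / 9.81 = 62.2 m.

62.2 m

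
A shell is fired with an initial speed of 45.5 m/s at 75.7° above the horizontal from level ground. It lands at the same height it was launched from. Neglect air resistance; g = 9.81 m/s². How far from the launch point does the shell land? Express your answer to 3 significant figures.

For level ground, R = v₀² sin(2θ) / g.
sin(2 × 75.7°) = sin 151.4° = 0.4787.
R = (45.5)² × 0.4787 / 9.81 = 101 m.

101 m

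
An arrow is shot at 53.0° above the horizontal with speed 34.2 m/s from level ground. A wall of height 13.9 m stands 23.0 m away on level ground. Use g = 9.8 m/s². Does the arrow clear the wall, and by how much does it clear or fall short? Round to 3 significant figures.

v_x = 34.2 cos 53.0° = 20.58 m/s; v_y0 = 34.2 sin 53.0° = 27.31 m/s.
Time to reach the wall: t = 23.0 / 20.58 = 1.118 s.
Height at that point: y = 27.31×1.118 − 4.900×1.118² = 24.41 m.
That is 24.41 − 13.9 = 10.5 m above the top of the wall, so the arrow clears it.

Yes — it clears the wall by 10.5 m.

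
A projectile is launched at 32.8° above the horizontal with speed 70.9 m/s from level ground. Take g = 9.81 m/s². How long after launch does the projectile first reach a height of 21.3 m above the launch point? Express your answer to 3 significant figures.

v_y0 = 70.9 sin 32.8° = 38.41 m/s.
Set y = v_y0 t − ½ g t² = 21.3: 4.905 t² − 38.41 t + 21.3 = 0.
t = [38.41 ± √(1475 − 417.9)] / 9.81 = (38.41 ± 32.51) / 9.81, giving t = 0.601 s or t = 7.23 s.
The projectile is on the way up at the first time, so t = 0.601 s.

0.601 s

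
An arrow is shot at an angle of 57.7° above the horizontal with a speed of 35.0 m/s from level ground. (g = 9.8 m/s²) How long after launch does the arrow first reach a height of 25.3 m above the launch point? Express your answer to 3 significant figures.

1.03 s

v_y0 = 35.0 sin 57.7° = 29.58 m/s.
Set y = v_y0 t − ½ g t² = 25.3: 4.900 t² − 29.58 t + 25.3 = 0.
t = [29.58 ± √(875.0 − 495.9)] / 9.8 = (29.58 ± 19.47) / 9.8, giving t = 1.03 s or t = 5.01 s.
The arrow is on the way up at the first time, so t = 1.03 s.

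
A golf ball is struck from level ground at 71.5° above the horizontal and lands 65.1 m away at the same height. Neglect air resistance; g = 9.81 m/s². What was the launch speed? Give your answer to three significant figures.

32.6 m/s

On level ground, R = v₀² sin(2θ) / g, so v₀ = √(R g / sin 2θ).
sin(2 × 71.5°) = 0.6018.
v₀ = √(65.1 × 9.81 / 0.6018) = √1061 = 32.6 m/s.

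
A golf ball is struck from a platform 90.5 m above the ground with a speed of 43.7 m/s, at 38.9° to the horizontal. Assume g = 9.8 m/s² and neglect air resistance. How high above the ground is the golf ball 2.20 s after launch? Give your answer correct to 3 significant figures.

127 m

v_y0 = 43.7 sin 38.9° = 27.44 m/s.
y(t) = 90.5 + v_y0 t − ½ g t² = 90.5 + 27.44×2.20 − ½×9.8×2.20² = 127 m.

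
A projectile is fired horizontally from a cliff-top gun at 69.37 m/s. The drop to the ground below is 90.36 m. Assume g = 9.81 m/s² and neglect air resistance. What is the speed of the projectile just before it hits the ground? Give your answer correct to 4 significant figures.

81.15 m/s

Fall time: t = √(2 × 90.36 / 9.81) = 4.2921 s.
At impact: v_x = 69.37 m/s (unchanged), v_y = g t = 9.81 × 4.2921 = 42.106 m/s.
Speed = √(v_x² + v_y²) = √(4812.2 + 1772.9) = 81.15 m/s.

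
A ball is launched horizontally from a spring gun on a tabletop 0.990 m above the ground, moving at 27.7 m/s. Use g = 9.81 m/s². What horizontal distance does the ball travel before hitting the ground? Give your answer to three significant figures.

Initial vertical velocity is zero, so the fall time comes from h = ½ g t²: t = √(2 × 0.990 / 9.81) = 0.4493 s.
Horizontal motion is uniform at 27.7 m/s, so x = 27.7 × 0.4493 = 12.4 m.

12.4 m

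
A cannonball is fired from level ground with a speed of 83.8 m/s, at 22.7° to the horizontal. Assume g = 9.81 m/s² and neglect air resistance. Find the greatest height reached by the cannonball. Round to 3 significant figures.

Vertical component of launch velocity: v_y = 83.8 sin 22.7° = 32.34 m/s.
At the highest point the vertical velocity is zero, so v_y² = 2 g h_max.
h_max = (32.34)² / (2 × 9.81) = 1046 / 19.62 = 53.3 m.

53.3 m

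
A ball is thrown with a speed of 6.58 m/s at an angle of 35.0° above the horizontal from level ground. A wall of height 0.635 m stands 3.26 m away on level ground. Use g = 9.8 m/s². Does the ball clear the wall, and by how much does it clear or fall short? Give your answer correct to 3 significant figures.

v_x = 6.58 cos 35.0° = 5.390 m/s; v_y0 = 6.58 sin 35.0° = 3.774 m/s.
Time to reach the wall: t = 3.26 / 5.390 = 0.6048 s.
Height at that point: y = 3.774×0.6048 − 4.900×0.6048² = 0.4902 m.
That is 0.635 − 0.4902 = 0.145 m below the top of the wall, so the ball does not clear it.

No — it falls 0.145 m short of clearing the wall.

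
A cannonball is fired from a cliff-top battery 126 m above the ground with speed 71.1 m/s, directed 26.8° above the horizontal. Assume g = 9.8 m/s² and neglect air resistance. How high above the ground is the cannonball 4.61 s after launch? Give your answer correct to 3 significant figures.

v_y0 = 71.1 sin 26.8° = 32.06 m/s.
y(t) = 126 + v_y0 t − ½ g t² = 126 + 32.06×4.61 − ½×9.8×4.61² = 170 m.

170 m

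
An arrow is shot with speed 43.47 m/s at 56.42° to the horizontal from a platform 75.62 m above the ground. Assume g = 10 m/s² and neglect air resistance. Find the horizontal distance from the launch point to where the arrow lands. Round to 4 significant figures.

Components: v_x = 43.47 cos 56.42° = 24.043 m/s, v_y = 43.47 sin 56.42° = 36.215 m/s.
Vertical: 0 = 75.62 + 36.215 t − ½(10) t² ⇒ 5.000 t² − 36.215 t − 75.62 = 0.
t = [36.215 + √(1311.5 + 1512.4)] / 10.00 = 8.9355 s.
Horizontal: R = v_x · t = 24.043 × 8.9355 = 214.8 m.

214.8 m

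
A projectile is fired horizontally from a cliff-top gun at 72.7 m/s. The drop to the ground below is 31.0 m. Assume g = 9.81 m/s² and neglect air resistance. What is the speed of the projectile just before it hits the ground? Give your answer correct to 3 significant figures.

Fall time: t = √(2 × 31.0 / 9.81) = 2.514 s.
At impact: v_x = 72.7 m/s (unchanged), v_y = g t = 9.81 × 2.514 = 24.66 m/s.
Speed = √(v_x² + v_y²) = √(5285 + 608.1) = 76.8 m/s.

76.8 m/s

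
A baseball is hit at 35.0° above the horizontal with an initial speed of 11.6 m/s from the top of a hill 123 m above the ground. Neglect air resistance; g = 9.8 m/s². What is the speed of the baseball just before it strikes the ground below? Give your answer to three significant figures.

v_x = 11.6 cos 35.0° = 9.502 m/s is unchanged throughout.
For the vertical component, v_y² = v_y0² + 2 g h = (6.653)² + 2×9.8×123 = 2455, so |v_y| = 49.55 m/s.
Impact speed = √(v_x² + v_y²) = √(90.29 + 2455) = 50.5 m/s.

50.5 m/s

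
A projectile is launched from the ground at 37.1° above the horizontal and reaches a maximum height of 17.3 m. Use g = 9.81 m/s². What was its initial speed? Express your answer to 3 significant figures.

At maximum height v_y = 0, so (v₀ sin θ)² = 2 g H.
v₀ sin 37.1° = √(2 × 9.81 × 17.3) = 18.42 m/s.
v₀ = 18.42 / sin 37.1° = 18.42 / 0.6032 = 30.5 m/s.

30.5 m/s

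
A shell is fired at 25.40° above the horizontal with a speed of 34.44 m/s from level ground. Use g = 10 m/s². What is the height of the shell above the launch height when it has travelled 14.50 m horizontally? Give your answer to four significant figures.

5.799 m

v_x = 34.44 cos 25.40° = 31.111 m/s, v_y0 = 34.44 sin 25.40° = 14.773 m/s.
Time to reach x = 14.50 m: t = x / v_x = 14.50 / 31.111 = 0.46607 s.
y = v_y0 t − ½ g t² = 14.773×0.46607 − 5.000×0.46607² = 5.799 m.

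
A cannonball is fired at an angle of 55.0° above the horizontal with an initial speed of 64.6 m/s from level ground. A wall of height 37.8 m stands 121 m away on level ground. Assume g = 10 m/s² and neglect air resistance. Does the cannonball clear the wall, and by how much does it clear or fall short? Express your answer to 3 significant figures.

v_x = 64.6 cos 55.0° = 37.05 m/s; v_y0 = 64.6 sin 55.0° = 52.92 m/s.
Time to reach the wall: t = 121 / 37.05 = 3.266 s.
Height at that point: y = 52.92×3.266 − 5.000×3.266² = 119.5 m.
That is 119.5 − 37.8 = 81.7 m above the top of the wall, so the cannonball clears it.

Yes — it clears the wall by 81.7 m.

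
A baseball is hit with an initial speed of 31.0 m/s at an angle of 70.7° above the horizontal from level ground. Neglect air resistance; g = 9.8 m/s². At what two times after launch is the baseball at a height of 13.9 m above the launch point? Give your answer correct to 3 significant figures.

v_y0 = 31.0 sin 70.7° = 29.26 m/s.
Set y = v_y0 t − ½ g t² = 13.9: 4.900 t² − 29.26 t + 13.9 = 0.
t = [29.26 ± √(856.1 − 272.4)] / 9.8 = (29.26 ± 24.16) / 9.8, giving t = 0.520 s or t = 5.45 s.
So the baseball is at 13.9 m at t = 0.520 s (rising) and t = 5.45 s (falling).

0.520 s and 5.45 s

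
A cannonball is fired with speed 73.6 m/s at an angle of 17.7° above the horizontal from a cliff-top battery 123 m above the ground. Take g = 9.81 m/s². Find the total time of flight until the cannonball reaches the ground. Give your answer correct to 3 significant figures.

Vertical component: v_y = 73.6 sin 17.7° = 22.38 m/s.
Taking up as positive with launch at y = 123 m, landing at y = 0: 0 = 123 + 22.38 t − ½(9.81) t².
Solving 4.905 t² − 22.38 t − 123 = 0 gives t = [22.38 + √(22.38² + 4·4.905·123)] / 9.810 = 7.78 s.

7.78 s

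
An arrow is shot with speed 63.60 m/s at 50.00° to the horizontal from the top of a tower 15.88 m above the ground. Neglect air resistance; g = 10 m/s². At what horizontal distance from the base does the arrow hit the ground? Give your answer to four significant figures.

411.3 m

Components: v_x = 63.60 cos 50.00° = 40.881 m/s, v_y = 63.60 sin 50.00° = 48.720 m/s.
Vertical: 0 = 15.88 + 48.720 t − ½(10) t² ⇒ 5.000 t² − 48.720 t − 15.88 = 0.
t = [48.720 + √(2373.6 + 317.60)] / 10.00 = 10.060 s.
Horizontal: R = v_x · t = 40.881 × 10.060 = 411.3 m.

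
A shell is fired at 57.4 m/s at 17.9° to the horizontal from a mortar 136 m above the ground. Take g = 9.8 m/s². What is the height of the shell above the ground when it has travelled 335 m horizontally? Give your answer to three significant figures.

v_x = 57.4 cos 17.9° = 54.62 m/s, v_y0 = 57.4 sin 17.9° = 17.64 m/s.
Time to reach x = 335 m: t = x / v_x = 335 / 54.62 = 6.133 s.
y = 136 + v_y0 t − ½ g t² = 136 + 17.64×6.133 − 4.900×6.133² = 59.9 m.

59.9 m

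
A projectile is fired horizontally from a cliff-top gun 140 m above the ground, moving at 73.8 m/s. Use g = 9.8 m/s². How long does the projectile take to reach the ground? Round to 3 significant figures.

The horizontal speed doesn't affect the fall. With v_y0 = 0, h = ½ g t².
t = √(2 × 140 / 9.8) = √28.57 = 5.35 s.

5.35 s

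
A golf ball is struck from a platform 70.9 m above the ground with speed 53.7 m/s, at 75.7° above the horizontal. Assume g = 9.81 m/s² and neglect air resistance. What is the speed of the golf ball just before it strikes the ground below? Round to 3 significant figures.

65.4 m/s

v_x = 53.7 cos 75.7° = 13.26 m/s is unchanged throughout.
For the vertical component, v_y² = v_y0² + 2 g h = (52.04)² + 2×9.81×70.9 = 4099, so |v_y| = 64.02 m/s.
Impact speed = √(v_x² + v_y²) = √(175.8 + 4099) = 65.4 m/s.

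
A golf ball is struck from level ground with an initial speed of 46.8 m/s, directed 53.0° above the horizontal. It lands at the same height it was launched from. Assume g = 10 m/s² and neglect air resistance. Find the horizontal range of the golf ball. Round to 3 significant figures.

211 m

Components: v_x = 46.8 cos 53.0° = 28.16 m/s, v_y = 46.8 sin 53.0° = 37.38 m/s.
Time of flight (same landing height): t = 2 v_y / g = 2 × 37.38 / 10 = 7.476 s.
Range: R = v_x · t = 28.16 × 7.476 = 211 m.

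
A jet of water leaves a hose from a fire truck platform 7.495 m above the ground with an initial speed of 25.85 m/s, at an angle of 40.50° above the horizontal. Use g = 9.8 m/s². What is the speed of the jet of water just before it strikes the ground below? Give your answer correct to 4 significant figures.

v_x = 25.85 cos 40.50° = 19.656 m/s is unchanged throughout.
For the vertical component, v_y² = v_y0² + 2 g h = (16.788)² + 2×9.8×7.495 = 428.74, so |v_y| = 20.706 m/s.
Impact speed = √(v_x² + v_y²) = √(386.36 + 428.74) = 28.55 m/s.

28.55 m/s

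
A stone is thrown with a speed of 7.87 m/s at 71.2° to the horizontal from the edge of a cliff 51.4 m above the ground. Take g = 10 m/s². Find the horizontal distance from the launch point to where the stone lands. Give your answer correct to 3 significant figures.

Components: v_x = 7.87 cos 71.2° = 2.536 m/s, v_y = 7.87 sin 71.2° = 7.450 m/s.
Vertical: 0 = 51.4 + 7.450 t − ½(10) t² ⇒ 5.000 t² − 7.450 t − 51.4 = 0.
t = [7.450 + √(55.50 + 1028)] / 10.00 = 4.037 s.
Horizontal: R = v_x · t = 2.536 × 4.037 = 10.2 m.

10.2 m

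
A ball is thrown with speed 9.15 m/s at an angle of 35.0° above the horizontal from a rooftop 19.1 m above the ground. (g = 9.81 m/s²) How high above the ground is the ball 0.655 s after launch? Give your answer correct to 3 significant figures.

v_y0 = 9.15 sin 35.0° = 5.248 m/s.
y(t) = 19.1 + v_y0 t − ½ g t² = 19.1 + 5.248×0.655 − ½×9.81×0.655² = 20.4 m.

20.4 m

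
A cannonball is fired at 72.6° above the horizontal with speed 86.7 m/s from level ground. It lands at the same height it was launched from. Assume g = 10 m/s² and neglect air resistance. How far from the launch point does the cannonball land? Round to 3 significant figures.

For level ground, R = v₀² sin(2θ) / g.
sin(2 × 72.6°) = sin 145.2° = 0.5707.
R = (86.7)² × 0.5707 / 10 = 429 m.

429 m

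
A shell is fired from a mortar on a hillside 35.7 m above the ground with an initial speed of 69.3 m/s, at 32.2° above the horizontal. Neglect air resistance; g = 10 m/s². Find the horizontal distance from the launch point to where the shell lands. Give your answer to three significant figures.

Components: v_x = 69.3 cos 32.2° = 58.64 m/s, v_y = 69.3 sin 32.2° = 36.93 m/s.
Vertical: 0 = 35.7 + 36.93 t − ½(10) t² ⇒ 5.000 t² − 36.93 t − 35.7 = 0.
t = [36.93 + √(1364 + 714.0)] / 10.00 = 8.252 s.
Horizontal: R = v_x · t = 58.64 × 8.252 = 484 m.

484 m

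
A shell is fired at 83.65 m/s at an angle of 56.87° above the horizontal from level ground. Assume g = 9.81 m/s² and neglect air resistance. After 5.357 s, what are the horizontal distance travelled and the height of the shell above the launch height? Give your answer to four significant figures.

v_x = 83.65 cos 56.87° = 45.718 m/s; v_y0 = 83.65 sin 56.87° = 70.051 m/s.
x = v_x t = 45.718 × 5.357 = 244.9 m.
y = v_y0 t − ½ g t² = 70.051×5.357 − 4.905×5.357² = 234.5 m.

x = 244.9 m, y = 234.5 m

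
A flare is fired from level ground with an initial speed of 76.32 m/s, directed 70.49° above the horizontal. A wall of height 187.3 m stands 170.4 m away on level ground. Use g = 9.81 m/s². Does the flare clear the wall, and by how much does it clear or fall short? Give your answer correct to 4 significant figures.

Yes — it clears the wall by 74.41 m.

v_x = 76.32 cos 70.49° = 25.489 m/s; v_y0 = 76.32 sin 70.49° = 71.938 m/s.
Time to reach the wall: t = 170.4 / 25.489 = 6.6852 s.
Height at that point: y = 71.938×6.6852 − 4.905×6.6852² = 261.71 m.
That is 261.71 − 187.3 = 74.41 m above the top of the wall, so the flare clears it.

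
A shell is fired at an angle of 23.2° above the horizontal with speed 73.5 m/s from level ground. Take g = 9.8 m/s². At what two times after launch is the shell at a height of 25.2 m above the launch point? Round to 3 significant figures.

1.06 s and 4.85 s

v_y0 = 73.5 sin 23.2° = 28.95 m/s.
Set y = v_y0 t − ½ g t² = 25.2: 4.900 t² − 28.95 t + 25.2 = 0.
t = [28.95 ± √(838.1 − 493.9)] / 9.8 = (28.95 ± 18.55) / 9.8, giving t = 1.06 s or t = 4.85 s.
So the shell is at 25.2 m at t = 1.06 s (rising) and t = 4.85 s (falling).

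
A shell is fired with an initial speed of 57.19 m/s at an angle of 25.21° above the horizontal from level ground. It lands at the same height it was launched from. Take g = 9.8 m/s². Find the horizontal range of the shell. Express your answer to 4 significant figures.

257.2 m

Components: v_x = 57.19 cos 25.21° = 51.743 m/s, v_y = 57.19 sin 25.21° = 24.359 m/s.
Time of flight (same landing height): t = 2 v_y / g = 2 × 24.359 / 9.8 = 4.9712 s.
Range: R = v_x · t = 51.743 × 4.9712 = 257.2 m.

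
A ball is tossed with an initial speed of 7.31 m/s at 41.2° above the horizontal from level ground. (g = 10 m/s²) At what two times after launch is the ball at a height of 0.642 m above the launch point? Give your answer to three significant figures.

v_y0 = 7.31 sin 41.2° = 4.815 m/s.
Set y = v_y0 t − ½ g t² = 0.642: 5.000 t² − 4.815 t + 0.642 = 0.
t = [4.815 ± √(23.18 − 12.84)] / 10 = (4.815 ± 3.216) / 10, giving t = 0.160 s or t = 0.803 s.
So the ball is at 0.642 m at t = 0.160 s (rising) and t = 0.803 s (falling).

0.160 s and 0.803 s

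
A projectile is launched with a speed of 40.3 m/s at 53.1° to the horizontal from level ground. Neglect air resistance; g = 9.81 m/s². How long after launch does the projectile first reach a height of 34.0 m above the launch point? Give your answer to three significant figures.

v_y0 = 40.3 sin 53.1° = 32.23 m/s.
Set y = v_y0 t − ½ g t² = 34.0: 4.905 t² − 32.23 t + 34.0 = 0.
t = [32.23 ± √(1039 − 667.1)] / 9.81 = (32.23 ± 19.28) / 9.81, giving t = 1.32 s or t = 5.25 s.
The projectile is on the way up at the first time, so t = 1.32 s.

1.32 s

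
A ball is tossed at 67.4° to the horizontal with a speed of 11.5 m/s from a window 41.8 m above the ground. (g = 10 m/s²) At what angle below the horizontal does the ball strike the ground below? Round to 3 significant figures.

81.8°

v_x = 11.5 cos 67.4° = 4.419 m/s.
At impact |v_y| = √(v_y0² + 2 g h) = √(10.62² + 2×10×41.8) = 30.80 m/s.
Angle below horizontal = arctan(|v_y| / v_x) = arctan(30.80 / 4.419) = 81.8°.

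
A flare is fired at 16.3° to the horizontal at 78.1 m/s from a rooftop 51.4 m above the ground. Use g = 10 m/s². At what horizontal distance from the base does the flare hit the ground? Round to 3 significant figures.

Components: v_x = 78.1 cos 16.3° = 74.96 m/s, v_y = 78.1 sin 16.3° = 21.92 m/s.
Vertical: 0 = 51.4 + 21.92 t − ½(10) t² ⇒ 5.000 t² − 21.92 t − 51.4 = 0.
t = [21.92 + √(480.5 + 1028)] / 10.00 = 6.076 s.
Horizontal: R = v_x · t = 74.96 × 6.076 = 455 m.

455 m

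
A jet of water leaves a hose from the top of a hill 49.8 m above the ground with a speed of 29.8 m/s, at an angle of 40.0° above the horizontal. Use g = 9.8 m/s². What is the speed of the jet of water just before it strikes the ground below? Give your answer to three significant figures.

v_x = 29.8 cos 40.0° = 22.83 m/s is unchanged throughout.
For the vertical component, v_y² = v_y0² + 2 g h = (19.16)² + 2×9.8×49.8 = 1343, so |v_y| = 36.65 m/s.
Impact speed = √(v_x² + v_y²) = √(521.2 + 1343) = 43.2 m/s.

43.2 m/s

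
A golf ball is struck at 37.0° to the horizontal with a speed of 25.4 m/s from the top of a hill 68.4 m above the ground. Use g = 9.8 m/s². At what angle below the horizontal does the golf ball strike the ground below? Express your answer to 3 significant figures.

62.9°

v_x = 25.4 cos 37.0° = 20.29 m/s.
At impact |v_y| = √(v_y0² + 2 g h) = √(15.29² + 2×9.8×68.4) = 39.68 m/s.
Angle below horizontal = arctan(|v_y| / v_x) = arctan(39.68 / 20.29) = 62.9°.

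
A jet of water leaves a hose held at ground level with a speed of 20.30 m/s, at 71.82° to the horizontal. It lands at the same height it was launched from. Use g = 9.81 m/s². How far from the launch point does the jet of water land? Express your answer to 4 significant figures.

Components: v_x = 20.30 cos 71.82° = 6.3337 m/s, v_y = 20.30 sin 71.82° = 19.287 m/s.
Time of flight (same landing height): t = 2 v_y / g = 2 × 19.287 / 9.81 = 3.9321 s.
Range: R = v_x · t = 6.3337 × 3.9321 = 24.90 m.

24.90 m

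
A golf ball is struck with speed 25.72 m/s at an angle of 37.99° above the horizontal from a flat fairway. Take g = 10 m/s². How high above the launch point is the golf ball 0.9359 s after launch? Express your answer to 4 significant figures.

10.44 m

v_y0 = 25.72 sin 37.99° = 15.831 m/s.
y(t) = v_y0 t − ½ g t² = 15.831×0.9359 − 5.000×0.9359² = 10.44 m.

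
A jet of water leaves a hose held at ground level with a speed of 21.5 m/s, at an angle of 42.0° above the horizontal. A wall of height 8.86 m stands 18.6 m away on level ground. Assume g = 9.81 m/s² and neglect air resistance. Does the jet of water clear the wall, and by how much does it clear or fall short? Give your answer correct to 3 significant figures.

v_x = 21.5 cos 42.0° = 15.98 m/s; v_y0 = 21.5 sin 42.0° = 14.39 m/s.
Time to reach the wall: t = 18.6 / 15.98 = 1.164 s.
Height at that point: y = 14.39×1.164 − 4.905×1.164² = 10.10 m.
That is 10.10 − 8.86 = 1.24 m above the top of the wall, so the jet of water clears it.

Yes — it clears the wall by 1.24 m.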